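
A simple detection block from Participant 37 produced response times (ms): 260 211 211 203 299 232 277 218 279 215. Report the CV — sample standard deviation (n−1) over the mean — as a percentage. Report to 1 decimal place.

14.5%

n = 10, Σ = 2405, M = 240.5000
Σ(x−M)² = 10992.500; s = √(10992.500/9) = 34.9484
CV = 34.9484 / 240.5000 = 0.14532 = 14.532%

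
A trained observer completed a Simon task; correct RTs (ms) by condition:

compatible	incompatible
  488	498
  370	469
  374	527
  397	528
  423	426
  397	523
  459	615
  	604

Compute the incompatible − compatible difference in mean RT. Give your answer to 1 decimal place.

M(compatible) = 2908/7 = 415.429
M(incompatible) = 4190/8 = 523.750
Difference = 523.750 − 415.429 = 108.321 ms

108.3 ms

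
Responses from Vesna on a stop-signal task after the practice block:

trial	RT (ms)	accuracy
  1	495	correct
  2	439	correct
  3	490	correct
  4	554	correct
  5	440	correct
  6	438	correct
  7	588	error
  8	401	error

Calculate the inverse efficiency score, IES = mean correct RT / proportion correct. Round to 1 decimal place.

Correct trials (n=6): 495, 439, 490, 554, 440, 438
Mean correct RT = 2856/6 = 476.0000 ms
Proportion correct = 6/8
IES = 476.0000 / (6/8) = 634.667 ms

634.7 ms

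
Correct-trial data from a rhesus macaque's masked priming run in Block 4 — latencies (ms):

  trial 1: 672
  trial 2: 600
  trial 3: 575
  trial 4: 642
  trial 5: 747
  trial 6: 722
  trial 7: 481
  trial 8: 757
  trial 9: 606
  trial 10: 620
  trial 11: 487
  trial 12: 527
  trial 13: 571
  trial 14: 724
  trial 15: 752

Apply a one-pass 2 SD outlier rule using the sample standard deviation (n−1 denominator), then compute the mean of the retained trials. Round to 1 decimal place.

632.2 ms

n = 15, ΣRT = 9483, M = 632.200
Σ(x−M)² = 125178.40; s = √(125178.40/14) = 94.559
Cutoffs: 632.200 ± 2·94.559 → [443.1, 821.3]
No RTs fall outside the cutoffs; all 15 retained. Mean = 9483/15 = 632.200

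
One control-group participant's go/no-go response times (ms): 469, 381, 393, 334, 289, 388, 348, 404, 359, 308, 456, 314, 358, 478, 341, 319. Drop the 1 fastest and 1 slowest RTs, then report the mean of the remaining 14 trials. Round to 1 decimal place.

Sorted: 289, 308, 314, 319, 334, 341, 348, 358, 359, 381, 388, 393, 404, 456, 469, 478
Drop lowest 1 (289) and highest 1 (478)
Remaining (n=14): Σ = 5172, mean = 5172/14 = 369.429

369.4 ms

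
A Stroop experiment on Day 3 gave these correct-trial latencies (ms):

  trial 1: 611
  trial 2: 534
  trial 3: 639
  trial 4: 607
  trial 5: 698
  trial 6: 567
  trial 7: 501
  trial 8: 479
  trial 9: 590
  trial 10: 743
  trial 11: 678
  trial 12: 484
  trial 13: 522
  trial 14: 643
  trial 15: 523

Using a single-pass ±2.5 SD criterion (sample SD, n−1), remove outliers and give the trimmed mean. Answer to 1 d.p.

587.9 ms

n = 15, ΣRT = 8819, M = 587.933
Σ(x−M)² = 92948.93; s = √(92948.93/14) = 81.481
Cutoffs: 587.933 ± 2.5·81.481 → [384.2, 791.6]
No RTs fall outside the cutoffs; all 15 retained. Mean = 8819/15 = 587.933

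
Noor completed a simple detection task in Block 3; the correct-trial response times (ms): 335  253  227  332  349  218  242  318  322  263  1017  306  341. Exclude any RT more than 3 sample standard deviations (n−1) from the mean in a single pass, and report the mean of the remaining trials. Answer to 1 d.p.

292.2 ms

n = 13, ΣRT = 4523, M = 347.923
Σ(x−M)² = 510402.92; s = √(510402.92/12) = 206.237
Cutoffs: 347.923 ± 3·206.237 → [-270.8, 966.6]
Outside: 1017 → excluded.
Retained (n=12): Σ = 3506, mean = 3506/12 = 292.167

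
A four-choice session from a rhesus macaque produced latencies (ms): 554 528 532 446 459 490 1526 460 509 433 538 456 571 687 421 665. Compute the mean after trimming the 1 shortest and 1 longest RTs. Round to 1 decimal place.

Sorted: 421, 433, 446, 456, 459, 460, 490, 509, 528, 532, 538, 554, 571, 665, 687, 1526
Drop lowest 1 (421) and highest 1 (1526)
Remaining (n=14): Σ = 7328, mean = 7328/14 = 523.429

523.4 ms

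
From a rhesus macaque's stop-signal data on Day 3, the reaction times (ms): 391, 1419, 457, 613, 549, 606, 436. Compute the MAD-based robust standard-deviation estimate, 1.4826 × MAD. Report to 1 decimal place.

Sorted: 391, 436, 457, 549, 606, 613, 1419 → median = 549
|x − 549| sorted: 0, 57, 64, 92, 113, 158, 870 → MAD = 92
Robust SD ≈ 1.4826 × 92 = 136.399

136.4 ms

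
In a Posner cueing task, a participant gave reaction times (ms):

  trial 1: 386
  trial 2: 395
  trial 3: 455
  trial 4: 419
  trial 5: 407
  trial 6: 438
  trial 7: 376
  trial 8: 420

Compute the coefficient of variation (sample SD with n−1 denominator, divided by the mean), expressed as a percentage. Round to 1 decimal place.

n = 8, Σ = 3296, M = 412.0000
Σ(x−M)² = 4924.000; s = √(4924.000/7) = 26.5222
CV = 26.5222 / 412.0000 = 0.06437 = 6.437%

6.4%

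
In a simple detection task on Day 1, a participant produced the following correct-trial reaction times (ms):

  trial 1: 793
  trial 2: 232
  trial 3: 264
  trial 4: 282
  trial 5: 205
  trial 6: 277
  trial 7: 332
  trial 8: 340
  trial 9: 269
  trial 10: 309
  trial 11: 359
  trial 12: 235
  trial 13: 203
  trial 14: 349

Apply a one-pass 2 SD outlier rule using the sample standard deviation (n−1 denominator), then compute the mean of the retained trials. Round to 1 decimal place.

n = 14, ΣRT = 4449, M = 317.786
Σ(x−M)² = 277600.36; s = √(277600.36/13) = 146.130
Cutoffs: 317.786 ± 2·146.130 → [25.5, 610.0]
Outside: 793 → excluded.
Retained (n=13): Σ = 3656, mean = 3656/13 = 281.231

281.2 ms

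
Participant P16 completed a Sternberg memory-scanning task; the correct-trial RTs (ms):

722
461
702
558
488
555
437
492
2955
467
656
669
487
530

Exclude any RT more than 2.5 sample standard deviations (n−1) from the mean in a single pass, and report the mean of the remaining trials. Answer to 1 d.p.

555.7 ms

n = 14, ΣRT = 10179, M = 727.071
Σ(x−M)² = 5462394.93; s = √(5462394.93/13) = 648.216
Cutoffs: 727.071 ± 2.5·648.216 → [-893.5, 2347.6]
Outside: 2955 → excluded.
Retained (n=13): Σ = 7224, mean = 7224/13 = 555.692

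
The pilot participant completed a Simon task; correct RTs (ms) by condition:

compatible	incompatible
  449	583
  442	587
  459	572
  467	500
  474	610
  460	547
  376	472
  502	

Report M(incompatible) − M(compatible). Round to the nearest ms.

99 ms

M(compatible) = 3629/8 = 453.625
M(incompatible) = 3871/7 = 553.000
Difference = 553.000 − 453.625 = 99.375 ms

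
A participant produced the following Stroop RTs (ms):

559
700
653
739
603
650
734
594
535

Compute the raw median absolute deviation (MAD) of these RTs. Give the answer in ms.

Sorted: 535, 559, 594, 603, 650, 653, 700, 734, 739 → median = 650
|x − 650|: 91, 50, 3, 89, 47, 0, 84, 56, 115
Sorted deviations: 0, 3, 47, 50, 56, 84, 89, 91, 115 → MAD = 56

56 ms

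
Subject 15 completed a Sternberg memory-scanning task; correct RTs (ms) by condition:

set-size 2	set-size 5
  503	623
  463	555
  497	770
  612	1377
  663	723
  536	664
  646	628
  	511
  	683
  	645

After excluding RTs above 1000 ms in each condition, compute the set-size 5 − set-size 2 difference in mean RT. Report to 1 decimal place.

set-size 5: exclude 1377
M(set-size 2) = 3920/7 = 560.000
M(set-size 5) = 5802/9 = 644.667
Difference = 644.667 − 560.000 = 84.667 ms

84.7 ms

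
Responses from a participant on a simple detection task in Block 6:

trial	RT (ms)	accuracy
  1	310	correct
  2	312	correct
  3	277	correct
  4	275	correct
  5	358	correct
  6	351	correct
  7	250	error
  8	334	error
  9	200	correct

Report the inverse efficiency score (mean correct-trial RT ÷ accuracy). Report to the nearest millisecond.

383 ms

Correct trials (n=7): 310, 312, 277, 275, 358, 351, 200
Mean correct RT = 2083/7 = 297.5714 ms
Proportion correct = 7/9
IES = 297.5714 / (7/9) = 382.592 ms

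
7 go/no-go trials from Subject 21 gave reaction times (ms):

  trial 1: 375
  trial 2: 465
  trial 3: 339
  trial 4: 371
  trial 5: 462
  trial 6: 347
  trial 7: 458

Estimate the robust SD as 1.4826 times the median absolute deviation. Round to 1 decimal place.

Sorted: 339, 347, 371, 375, 458, 462, 465 → median = 375
|x − 375| sorted: 0, 4, 28, 36, 83, 87, 90 → MAD = 36
Robust SD ≈ 1.4826 × 36 = 53.374

53.4 ms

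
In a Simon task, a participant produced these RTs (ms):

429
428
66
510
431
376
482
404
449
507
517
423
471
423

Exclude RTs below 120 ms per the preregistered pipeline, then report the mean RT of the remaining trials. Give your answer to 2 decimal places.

Excluded: 66
Retained (n=13): Σ = 5850
Mean = 5850/13 = 450.0000

450.00 ms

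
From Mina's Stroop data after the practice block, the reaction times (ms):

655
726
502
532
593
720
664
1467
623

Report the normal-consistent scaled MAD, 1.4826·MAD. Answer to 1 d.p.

Sorted: 502, 532, 593, 623, 655, 664, 720, 726, 1467 → median = 655
|x − 655| sorted: 0, 9, 32, 62, 65, 71, 123, 153, 812 → MAD = 65
Robust SD ≈ 1.4826 × 65 = 96.369

96.4 ms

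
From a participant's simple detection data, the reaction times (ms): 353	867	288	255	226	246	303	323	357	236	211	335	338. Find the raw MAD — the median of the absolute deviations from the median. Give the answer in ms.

Sorted: 211, 226, 236, 246, 255, 288, 303, 323, 335, 338, 353, 357, 867 → median = 303
|x − 303|: 50, 564, 15, 48, 77, 57, 0, 20, 54, 67, 92, 32, 35
Sorted deviations: 0, 15, 20, 32, 35, 48, 50, 54, 57, 67, 77, 92, 564 → MAD = 50

50 ms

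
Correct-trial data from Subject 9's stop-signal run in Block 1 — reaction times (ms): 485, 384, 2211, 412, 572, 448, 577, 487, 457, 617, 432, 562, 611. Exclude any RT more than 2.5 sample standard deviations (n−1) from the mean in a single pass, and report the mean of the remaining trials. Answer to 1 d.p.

503.7 ms

n = 13, ΣRT = 8255, M = 635.000
Σ(x−M)² = 2762334.00; s = √(2762334.00/12) = 479.786
Cutoffs: 635.000 ± 2.5·479.786 → [-564.5, 1834.5]
Outside: 2211 → excluded.
Retained (n=12): Σ = 6044, mean = 6044/12 = 503.667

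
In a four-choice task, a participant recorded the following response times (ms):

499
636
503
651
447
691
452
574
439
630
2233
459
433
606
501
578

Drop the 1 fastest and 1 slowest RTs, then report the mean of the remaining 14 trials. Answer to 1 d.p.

547.6 ms

Sorted: 433, 439, 447, 452, 459, 499, 501, 503, 574, 578, 606, 630, 636, 651, 691, 2233
Drop lowest 1 (433) and highest 1 (2233)
Remaining (n=14): Σ = 7666, mean = 7666/14 = 547.571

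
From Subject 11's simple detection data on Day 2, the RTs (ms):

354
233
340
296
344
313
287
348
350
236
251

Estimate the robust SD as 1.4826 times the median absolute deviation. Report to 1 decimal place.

Sorted: 233, 236, 251, 287, 296, 313, 340, 344, 348, 350, 354 → median = 313
|x − 313| sorted: 0, 17, 26, 27, 31, 35, 37, 41, 62, 77, 80 → MAD = 35
Robust SD ≈ 1.4826 × 35 = 51.891

51.9 ms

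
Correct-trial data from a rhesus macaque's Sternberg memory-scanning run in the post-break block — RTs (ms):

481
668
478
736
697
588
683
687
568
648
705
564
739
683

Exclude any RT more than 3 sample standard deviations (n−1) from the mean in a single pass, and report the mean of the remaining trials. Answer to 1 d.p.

637.5 ms

n = 14, ΣRT = 8925, M = 637.500
Σ(x−M)² = 98347.50; s = √(98347.50/13) = 86.978
Cutoffs: 637.500 ± 3·86.978 → [376.6, 898.4]
No RTs fall outside the cutoffs; all 14 retained. Mean = 8925/14 = 637.500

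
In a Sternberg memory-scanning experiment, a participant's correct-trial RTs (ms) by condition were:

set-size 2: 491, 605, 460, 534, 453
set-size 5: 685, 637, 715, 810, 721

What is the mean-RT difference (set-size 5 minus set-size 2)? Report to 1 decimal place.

M(set-size 2) = 2543/5 = 508.600
M(set-size 5) = 3568/5 = 713.600
Difference = 713.600 − 508.600 = 205.000 ms

205.0 ms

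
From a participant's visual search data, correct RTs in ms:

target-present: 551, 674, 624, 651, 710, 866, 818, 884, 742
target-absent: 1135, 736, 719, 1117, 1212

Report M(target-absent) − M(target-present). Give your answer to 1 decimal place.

M(target-present) = 6520/9 = 724.444
M(target-absent) = 4919/5 = 983.800
Difference = 983.800 − 724.444 = 259.356 ms

259.4 ms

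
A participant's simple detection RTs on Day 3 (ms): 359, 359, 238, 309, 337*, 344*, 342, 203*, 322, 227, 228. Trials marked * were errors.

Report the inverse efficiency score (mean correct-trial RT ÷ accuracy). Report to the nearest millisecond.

410 ms

Correct trials (n=8): 359, 359, 238, 309, 342, 322, 227, 228
Mean correct RT = 2384/8 = 298.0000 ms
Proportion correct = 8/11
IES = 298.0000 / (8/11) = 409.750 ms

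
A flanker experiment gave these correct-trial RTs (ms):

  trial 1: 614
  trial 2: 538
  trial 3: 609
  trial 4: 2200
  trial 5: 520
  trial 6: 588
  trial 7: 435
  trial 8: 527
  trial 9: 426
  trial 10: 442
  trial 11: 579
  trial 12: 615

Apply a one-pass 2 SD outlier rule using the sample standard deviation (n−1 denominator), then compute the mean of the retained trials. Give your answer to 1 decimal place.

535.7 ms

n = 12, ΣRT = 8093, M = 674.417
Σ(x−M)² = 2592670.92; s = √(2592670.92/11) = 485.487
Cutoffs: 674.417 ± 2·485.487 → [-296.6, 1645.4]
Outside: 2200 → excluded.
Retained (n=11): Σ = 5893, mean = 5893/11 = 535.727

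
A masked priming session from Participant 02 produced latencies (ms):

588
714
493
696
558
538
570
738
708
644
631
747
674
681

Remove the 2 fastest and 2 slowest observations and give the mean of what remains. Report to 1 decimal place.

646.4 ms

Sorted: 493, 538, 558, 570, 588, 631, 644, 674, 681, 696, 708, 714, 738, 747
Drop lowest 2 (493, 538) and highest 2 (738, 747)
Remaining (n=10): Σ = 6464, mean = 6464/10 = 646.400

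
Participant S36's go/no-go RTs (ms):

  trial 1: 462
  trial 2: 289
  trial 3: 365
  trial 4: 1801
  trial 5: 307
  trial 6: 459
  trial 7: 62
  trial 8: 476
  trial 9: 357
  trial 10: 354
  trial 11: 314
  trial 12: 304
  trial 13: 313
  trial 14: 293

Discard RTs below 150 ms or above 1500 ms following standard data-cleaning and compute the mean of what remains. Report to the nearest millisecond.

358 ms

Excluded: 62, 1801
Retained (n=12): Σ = 4293
Mean = 4293/12 = 357.7500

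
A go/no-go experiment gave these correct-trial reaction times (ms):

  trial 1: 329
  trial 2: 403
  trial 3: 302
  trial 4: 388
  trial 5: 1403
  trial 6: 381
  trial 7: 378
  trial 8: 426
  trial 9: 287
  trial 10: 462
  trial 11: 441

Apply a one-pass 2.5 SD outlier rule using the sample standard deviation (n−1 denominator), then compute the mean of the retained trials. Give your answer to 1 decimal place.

379.7 ms

n = 11, ΣRT = 5200, M = 472.727
Σ(x−M)² = 982440.18; s = √(982440.18/10) = 313.439
Cutoffs: 472.727 ± 2.5·313.439 → [-310.9, 1256.3]
Outside: 1403 → excluded.
Retained (n=10): Σ = 3797, mean = 3797/10 = 379.700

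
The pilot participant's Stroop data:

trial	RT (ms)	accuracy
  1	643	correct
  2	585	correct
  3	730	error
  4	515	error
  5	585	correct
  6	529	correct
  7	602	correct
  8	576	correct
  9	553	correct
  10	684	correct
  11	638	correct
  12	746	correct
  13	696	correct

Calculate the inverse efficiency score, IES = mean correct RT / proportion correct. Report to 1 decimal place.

734.6 ms

Correct trials (n=11): 643, 585, 585, 529, 602, 576, 553, 684, 638, 746, 696
Mean correct RT = 6837/11 = 621.5455 ms
Proportion correct = 11/13
IES = 621.5455 / (11/13) = 734.554 ms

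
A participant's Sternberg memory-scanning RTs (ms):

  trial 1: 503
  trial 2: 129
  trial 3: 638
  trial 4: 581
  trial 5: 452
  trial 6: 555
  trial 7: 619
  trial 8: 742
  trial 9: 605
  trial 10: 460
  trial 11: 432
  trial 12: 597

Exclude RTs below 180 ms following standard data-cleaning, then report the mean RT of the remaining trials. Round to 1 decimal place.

Excluded: 129
Retained (n=11): Σ = 6184
Mean = 6184/11 = 562.1818

562.2 ms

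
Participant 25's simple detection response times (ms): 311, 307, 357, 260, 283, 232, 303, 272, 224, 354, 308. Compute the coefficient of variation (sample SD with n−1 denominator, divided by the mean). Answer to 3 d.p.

0.148

n = 11, Σ = 3211, M = 291.9091
Σ(x−M)² = 18760.909; s = √(18760.909/10) = 43.3139
CV = 43.3139 / 291.9091 = 0.14838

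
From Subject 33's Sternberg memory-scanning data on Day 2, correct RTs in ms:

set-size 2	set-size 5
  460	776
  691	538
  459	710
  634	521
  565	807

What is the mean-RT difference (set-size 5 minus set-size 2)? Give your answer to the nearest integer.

M(set-size 2) = 2809/5 = 561.800
M(set-size 5) = 3352/5 = 670.400
Difference = 670.400 − 561.800 = 108.600 ms

109 ms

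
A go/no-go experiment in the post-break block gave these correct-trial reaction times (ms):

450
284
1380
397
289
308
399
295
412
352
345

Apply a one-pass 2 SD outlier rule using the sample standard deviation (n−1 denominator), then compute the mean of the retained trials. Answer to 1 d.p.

353.1 ms

n = 11, ΣRT = 4911, M = 446.455
Σ(x−M)² = 989910.73; s = √(989910.73/10) = 314.628
Cutoffs: 446.455 ± 2·314.628 → [-182.8, 1075.7]
Outside: 1380 → excluded.
Retained (n=10): Σ = 3531, mean = 3531/10 = 353.100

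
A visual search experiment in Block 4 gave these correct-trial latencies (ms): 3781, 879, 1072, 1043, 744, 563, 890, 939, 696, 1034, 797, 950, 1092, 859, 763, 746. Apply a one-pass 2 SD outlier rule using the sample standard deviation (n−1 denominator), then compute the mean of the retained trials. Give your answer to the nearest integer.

871 ms

n = 16, ΣRT = 16848, M = 1053.000
Σ(x−M)² = 8269328.00; s = √(8269328.00/15) = 742.488
Cutoffs: 1053.000 ± 2·742.488 → [-432.0, 2538.0]
Outside: 3781 → excluded.
Retained (n=15): Σ = 13067, mean = 13067/15 = 871.133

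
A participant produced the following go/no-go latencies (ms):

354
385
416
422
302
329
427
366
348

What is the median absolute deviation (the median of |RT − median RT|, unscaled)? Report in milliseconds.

37 ms

Sorted: 302, 329, 348, 354, 366, 385, 416, 422, 427 → median = 366
|x − 366|: 12, 19, 50, 56, 64, 37, 61, 0, 18
Sorted deviations: 0, 12, 18, 19, 37, 50, 56, 61, 64 → MAD = 37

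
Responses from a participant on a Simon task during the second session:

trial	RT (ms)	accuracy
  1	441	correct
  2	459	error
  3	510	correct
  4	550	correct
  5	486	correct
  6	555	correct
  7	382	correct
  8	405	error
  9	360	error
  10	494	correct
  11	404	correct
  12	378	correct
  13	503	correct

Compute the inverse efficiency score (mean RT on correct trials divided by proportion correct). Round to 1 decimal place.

611.4 ms

Correct trials (n=10): 441, 510, 550, 486, 555, 382, 494, 404, 378, 503
Mean correct RT = 4703/10 = 470.3000 ms
Proportion correct = 10/13
IES = 470.3000 / (10/13) = 611.390 ms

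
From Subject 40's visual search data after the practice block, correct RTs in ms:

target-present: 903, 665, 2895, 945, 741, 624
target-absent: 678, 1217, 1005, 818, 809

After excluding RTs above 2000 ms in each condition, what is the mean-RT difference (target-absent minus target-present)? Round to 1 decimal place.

129.8 ms

target-present: exclude 2895
M(target-present) = 3878/5 = 775.600
M(target-absent) = 4527/5 = 905.400
Difference = 905.400 − 775.600 = 129.800 ms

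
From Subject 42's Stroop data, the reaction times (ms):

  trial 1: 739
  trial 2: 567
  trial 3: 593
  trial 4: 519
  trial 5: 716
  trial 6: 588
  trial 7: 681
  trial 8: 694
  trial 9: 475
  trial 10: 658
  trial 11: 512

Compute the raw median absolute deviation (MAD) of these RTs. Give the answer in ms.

Sorted: 475, 512, 519, 567, 588, 593, 658, 681, 694, 716, 739 → median = 593
|x − 593|: 146, 26, 0, 74, 123, 5, 88, 101, 118, 65, 81
Sorted deviations: 0, 5, 26, 65, 74, 81, 88, 101, 118, 123, 146 → MAD = 81

81 ms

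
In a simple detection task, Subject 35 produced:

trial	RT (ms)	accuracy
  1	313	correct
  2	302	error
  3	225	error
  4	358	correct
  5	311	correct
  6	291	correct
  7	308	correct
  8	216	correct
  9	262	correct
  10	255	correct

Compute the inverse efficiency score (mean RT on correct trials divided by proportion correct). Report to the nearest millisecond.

Correct trials (n=8): 313, 358, 311, 291, 308, 216, 262, 255
Mean correct RT = 2314/8 = 289.2500 ms
Proportion correct = 8/10
IES = 289.2500 / (8/10) = 361.562 ms

362 ms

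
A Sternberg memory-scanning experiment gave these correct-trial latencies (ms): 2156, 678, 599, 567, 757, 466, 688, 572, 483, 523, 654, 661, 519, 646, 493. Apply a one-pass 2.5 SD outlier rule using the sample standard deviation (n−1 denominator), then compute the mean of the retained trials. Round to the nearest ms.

593 ms

n = 15, ΣRT = 10462, M = 697.467
Σ(x−M)² = 2383327.73; s = √(2383327.73/14) = 412.599
Cutoffs: 697.467 ± 2.5·412.599 → [-334.0, 1729.0]
Outside: 2156 → excluded.
Retained (n=14): Σ = 8306, mean = 8306/14 = 593.286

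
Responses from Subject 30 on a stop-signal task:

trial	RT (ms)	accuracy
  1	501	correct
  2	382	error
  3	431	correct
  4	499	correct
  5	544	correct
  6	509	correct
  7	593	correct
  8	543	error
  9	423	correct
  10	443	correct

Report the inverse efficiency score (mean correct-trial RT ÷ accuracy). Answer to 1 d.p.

616.1 ms

Correct trials (n=8): 501, 431, 499, 544, 509, 593, 423, 443
Mean correct RT = 3943/8 = 492.8750 ms
Proportion correct = 8/10
IES = 492.8750 / (8/10) = 616.094 ms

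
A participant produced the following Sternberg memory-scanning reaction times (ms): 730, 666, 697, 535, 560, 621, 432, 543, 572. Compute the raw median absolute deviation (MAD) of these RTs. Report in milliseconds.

Sorted: 432, 535, 543, 560, 572, 621, 666, 697, 730 → median = 572
|x − 572|: 158, 94, 125, 37, 12, 49, 140, 29, 0
Sorted deviations: 0, 12, 29, 37, 49, 94, 125, 140, 158 → MAD = 49

49 ms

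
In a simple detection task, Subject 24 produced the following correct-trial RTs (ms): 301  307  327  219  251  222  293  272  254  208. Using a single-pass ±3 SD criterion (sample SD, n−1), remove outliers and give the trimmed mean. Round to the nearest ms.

n = 10, ΣRT = 2654, M = 265.400
Σ(x−M)² = 15266.40; s = √(15266.40/9) = 41.186
Cutoffs: 265.400 ± 3·41.186 → [141.8, 389.0]
No RTs fall outside the cutoffs; all 10 retained. Mean = 2654/10 = 265.400

265 ms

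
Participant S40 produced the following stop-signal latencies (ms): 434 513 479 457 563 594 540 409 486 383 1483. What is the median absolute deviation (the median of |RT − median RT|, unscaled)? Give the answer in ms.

54 ms

Sorted: 383, 409, 434, 457, 479, 486, 513, 540, 563, 594, 1483 → median = 486
|x − 486|: 52, 27, 7, 29, 77, 108, 54, 77, 0, 103, 997
Sorted deviations: 0, 7, 27, 29, 52, 54, 77, 77, 103, 108, 997 → MAD = 54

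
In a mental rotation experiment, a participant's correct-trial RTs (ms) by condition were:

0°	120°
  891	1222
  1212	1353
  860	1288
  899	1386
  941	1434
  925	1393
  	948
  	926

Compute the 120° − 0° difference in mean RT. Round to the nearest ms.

289 ms

M(0°) = 5728/6 = 954.667
M(120°) = 9950/8 = 1243.750
Difference = 1243.750 − 954.667 = 289.083 ms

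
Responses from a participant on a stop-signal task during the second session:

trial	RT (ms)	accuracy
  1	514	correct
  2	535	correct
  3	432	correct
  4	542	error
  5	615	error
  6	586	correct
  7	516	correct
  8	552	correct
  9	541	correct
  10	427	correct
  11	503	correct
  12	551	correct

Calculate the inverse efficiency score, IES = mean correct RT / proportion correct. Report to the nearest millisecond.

619 ms

Correct trials (n=10): 514, 535, 432, 586, 516, 552, 541, 427, 503, 551
Mean correct RT = 5157/10 = 515.7000 ms
Proportion correct = 10/12
IES = 515.7000 / (10/12) = 618.840 ms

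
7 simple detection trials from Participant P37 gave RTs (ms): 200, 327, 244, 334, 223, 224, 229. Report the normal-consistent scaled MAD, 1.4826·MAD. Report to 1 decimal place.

Sorted: 200, 223, 224, 229, 244, 327, 334 → median = 229
|x − 229| sorted: 0, 5, 6, 15, 29, 98, 105 → MAD = 15
Robust SD ≈ 1.4826 × 15 = 22.239

22.2 ms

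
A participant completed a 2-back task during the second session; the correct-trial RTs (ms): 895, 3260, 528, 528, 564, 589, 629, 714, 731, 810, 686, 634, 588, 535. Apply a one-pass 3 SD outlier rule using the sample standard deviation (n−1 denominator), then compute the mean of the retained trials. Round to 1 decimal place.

648.5 ms

n = 14, ΣRT = 11691, M = 835.071
Σ(x−M)² = 6488808.93; s = √(6488808.93/13) = 706.498
Cutoffs: 835.071 ± 3·706.498 → [-1284.4, 2954.6]
Outside: 3260 → excluded.
Retained (n=13): Σ = 8431, mean = 8431/13 = 648.538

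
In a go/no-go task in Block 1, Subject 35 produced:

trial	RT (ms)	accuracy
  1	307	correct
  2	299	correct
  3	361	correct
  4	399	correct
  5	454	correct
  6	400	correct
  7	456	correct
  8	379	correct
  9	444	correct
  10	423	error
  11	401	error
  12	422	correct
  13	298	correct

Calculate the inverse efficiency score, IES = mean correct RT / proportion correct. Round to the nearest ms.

Correct trials (n=11): 307, 299, 361, 399, 454, 400, 456, 379, 444, 422, 298
Mean correct RT = 4219/11 = 383.5455 ms
Proportion correct = 11/13
IES = 383.5455 / (11/13) = 453.281 ms

453 ms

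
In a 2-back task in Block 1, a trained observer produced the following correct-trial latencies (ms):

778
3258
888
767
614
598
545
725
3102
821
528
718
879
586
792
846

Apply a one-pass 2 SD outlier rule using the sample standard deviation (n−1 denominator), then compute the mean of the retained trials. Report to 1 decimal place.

n = 16, ΣRT = 16445, M = 1027.812
Σ(x−M)² = 10801324.44; s = √(10801324.44/15) = 848.580
Cutoffs: 1027.812 ± 2·848.580 → [-669.3, 2725.0]
Outside: 3102, 3258 → excluded.
Retained (n=14): Σ = 10085, mean = 10085/14 = 720.357

720.4 ms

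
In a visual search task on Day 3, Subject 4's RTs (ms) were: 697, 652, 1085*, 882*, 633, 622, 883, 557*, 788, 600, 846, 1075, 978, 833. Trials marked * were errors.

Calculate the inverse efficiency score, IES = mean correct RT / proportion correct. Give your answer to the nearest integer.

996 ms

Correct trials (n=11): 697, 652, 633, 622, 883, 788, 600, 846, 1075, 978, 833
Mean correct RT = 8607/11 = 782.4545 ms
Proportion correct = 11/14
IES = 782.4545 / (11/14) = 995.851 ms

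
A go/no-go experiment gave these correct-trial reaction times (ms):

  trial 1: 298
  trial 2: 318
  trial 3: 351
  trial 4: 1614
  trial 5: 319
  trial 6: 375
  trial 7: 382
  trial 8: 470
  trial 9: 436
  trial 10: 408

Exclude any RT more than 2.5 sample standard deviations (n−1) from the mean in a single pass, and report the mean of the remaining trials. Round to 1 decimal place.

n = 10, ΣRT = 4971, M = 497.100
Σ(x−M)² = 1412810.90; s = √(1412810.90/9) = 396.206
Cutoffs: 497.100 ± 2.5·396.206 → [-493.4, 1487.6]
Outside: 1614 → excluded.
Retained (n=9): Σ = 3357, mean = 3357/9 = 373.000

373.0 ms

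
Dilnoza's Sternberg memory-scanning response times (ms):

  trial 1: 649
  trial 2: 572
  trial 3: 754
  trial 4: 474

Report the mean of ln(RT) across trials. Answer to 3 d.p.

6.403

ln(RT): 6.4754, 6.3491, 6.6254, 6.1612
Σ ln(RT) = 25.6112
Mean = 25.6112/4 = 6.40279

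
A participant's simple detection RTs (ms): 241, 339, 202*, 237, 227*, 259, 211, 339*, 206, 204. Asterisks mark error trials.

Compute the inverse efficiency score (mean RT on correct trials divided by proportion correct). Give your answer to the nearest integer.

Correct trials (n=7): 241, 339, 237, 259, 211, 206, 204
Mean correct RT = 1697/7 = 242.4286 ms
Proportion correct = 7/10
IES = 242.4286 / (7/10) = 346.327 ms

346 ms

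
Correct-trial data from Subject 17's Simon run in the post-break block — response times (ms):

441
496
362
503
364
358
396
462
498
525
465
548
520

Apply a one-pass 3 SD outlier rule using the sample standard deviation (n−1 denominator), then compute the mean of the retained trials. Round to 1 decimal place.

456.8 ms

n = 13, ΣRT = 5938, M = 456.769
Σ(x−M)² = 53732.31; s = √(53732.31/12) = 66.916
Cutoffs: 456.769 ± 3·66.916 → [256.0, 657.5]
No RTs fall outside the cutoffs; all 13 retained. Mean = 5938/13 = 456.769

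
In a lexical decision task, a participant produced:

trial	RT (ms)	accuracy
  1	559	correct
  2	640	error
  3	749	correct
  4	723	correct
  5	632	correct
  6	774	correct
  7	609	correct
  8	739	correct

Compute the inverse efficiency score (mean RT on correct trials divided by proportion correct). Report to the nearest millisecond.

781 ms

Correct trials (n=7): 559, 749, 723, 632, 774, 609, 739
Mean correct RT = 4785/7 = 683.5714 ms
Proportion correct = 7/8
IES = 683.5714 / (7/8) = 781.224 ms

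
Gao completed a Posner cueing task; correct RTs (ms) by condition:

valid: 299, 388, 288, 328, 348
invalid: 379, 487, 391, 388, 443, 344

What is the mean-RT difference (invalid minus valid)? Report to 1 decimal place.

75.1 ms

M(valid) = 1651/5 = 330.200
M(invalid) = 2432/6 = 405.333
Difference = 405.333 − 330.200 = 75.133 ms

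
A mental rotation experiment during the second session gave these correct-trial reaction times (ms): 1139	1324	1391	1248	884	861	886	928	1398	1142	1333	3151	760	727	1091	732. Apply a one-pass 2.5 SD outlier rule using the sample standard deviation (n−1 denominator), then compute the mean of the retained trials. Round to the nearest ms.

1056 ms

n = 16, ΣRT = 18995, M = 1187.188
Σ(x−M)² = 4957504.44; s = √(4957504.44/15) = 574.892
Cutoffs: 1187.188 ± 2.5·574.892 → [-250.0, 2624.4]
Outside: 3151 → excluded.
Retained (n=15): Σ = 15844, mean = 15844/15 = 1056.267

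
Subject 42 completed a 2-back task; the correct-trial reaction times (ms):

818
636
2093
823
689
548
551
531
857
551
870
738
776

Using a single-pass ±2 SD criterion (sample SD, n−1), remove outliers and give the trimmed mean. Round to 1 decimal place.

699.0 ms

n = 13, ΣRT = 10481, M = 806.231
Σ(x−M)² = 1983850.31; s = √(1983850.31/12) = 406.597
Cutoffs: 806.231 ± 2·406.597 → [-7.0, 1619.4]
Outside: 2093 → excluded.
Retained (n=12): Σ = 8388, mean = 8388/12 = 699.000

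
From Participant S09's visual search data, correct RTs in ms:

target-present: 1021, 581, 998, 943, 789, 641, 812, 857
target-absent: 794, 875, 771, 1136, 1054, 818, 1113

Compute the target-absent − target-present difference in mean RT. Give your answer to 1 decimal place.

107.0 ms

M(target-present) = 6642/8 = 830.250
M(target-absent) = 6561/7 = 937.286
Difference = 937.286 − 830.250 = 107.036 ms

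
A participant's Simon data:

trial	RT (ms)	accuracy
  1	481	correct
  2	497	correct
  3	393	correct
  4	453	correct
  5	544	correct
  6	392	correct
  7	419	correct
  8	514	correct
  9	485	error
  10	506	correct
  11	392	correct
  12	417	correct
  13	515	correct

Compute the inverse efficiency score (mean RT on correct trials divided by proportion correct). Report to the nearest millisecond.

Correct trials (n=12): 481, 497, 393, 453, 544, 392, 419, 514, 506, 392, 417, 515
Mean correct RT = 5523/12 = 460.2500 ms
Proportion correct = 12/13
IES = 460.2500 / (12/13) = 498.604 ms

499 ms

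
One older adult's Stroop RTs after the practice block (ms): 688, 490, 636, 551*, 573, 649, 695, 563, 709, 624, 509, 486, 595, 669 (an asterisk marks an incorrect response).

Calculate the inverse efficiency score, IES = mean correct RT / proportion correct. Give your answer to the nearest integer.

Correct trials (n=13): 688, 490, 636, 573, 649, 695, 563, 709, 624, 509, 486, 595, 669
Mean correct RT = 7886/13 = 606.6154 ms
Proportion correct = 13/14
IES = 606.6154 / (13/14) = 653.278 ms

653 ms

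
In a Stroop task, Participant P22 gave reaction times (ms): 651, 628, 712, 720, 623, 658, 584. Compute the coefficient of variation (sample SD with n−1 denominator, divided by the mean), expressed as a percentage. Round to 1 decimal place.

n = 7, Σ = 4576, M = 653.7143
Σ(x−M)² = 14281.429; s = √(14281.429/6) = 48.7877
CV = 48.7877 / 653.7143 = 0.07463 = 7.463%

7.5%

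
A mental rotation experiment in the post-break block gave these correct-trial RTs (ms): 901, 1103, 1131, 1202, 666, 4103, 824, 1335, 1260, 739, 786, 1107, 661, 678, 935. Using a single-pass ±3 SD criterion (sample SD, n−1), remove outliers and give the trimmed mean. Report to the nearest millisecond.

n = 15, ΣRT = 17431, M = 1162.067
Σ(x−M)² = 9983552.93; s = √(9983552.93/14) = 844.459
Cutoffs: 1162.067 ± 3·844.459 → [-1371.3, 3695.4]
Outside: 4103 → excluded.
Retained (n=14): Σ = 13328, mean = 13328/14 = 952.000

952 ms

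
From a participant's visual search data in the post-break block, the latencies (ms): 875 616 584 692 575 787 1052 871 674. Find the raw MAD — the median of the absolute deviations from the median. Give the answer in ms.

Sorted: 575, 584, 616, 674, 692, 787, 871, 875, 1052 → median = 692
|x − 692|: 183, 76, 108, 0, 117, 95, 360, 179, 18
Sorted deviations: 0, 18, 76, 95, 108, 117, 179, 183, 360 → MAD = 108

108 ms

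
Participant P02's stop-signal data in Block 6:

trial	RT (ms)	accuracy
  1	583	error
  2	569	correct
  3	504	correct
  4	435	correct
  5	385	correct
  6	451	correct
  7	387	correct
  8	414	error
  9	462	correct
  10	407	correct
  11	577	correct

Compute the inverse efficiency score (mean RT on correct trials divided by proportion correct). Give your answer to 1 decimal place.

Correct trials (n=9): 569, 504, 435, 385, 451, 387, 462, 407, 577
Mean correct RT = 4177/9 = 464.1111 ms
Proportion correct = 9/11
IES = 464.1111 / (9/11) = 567.247 ms

567.2 ms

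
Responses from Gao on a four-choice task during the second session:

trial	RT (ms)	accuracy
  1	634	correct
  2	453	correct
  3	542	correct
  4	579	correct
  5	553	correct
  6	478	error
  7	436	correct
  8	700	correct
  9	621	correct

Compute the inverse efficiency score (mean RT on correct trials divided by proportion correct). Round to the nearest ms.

635 ms

Correct trials (n=8): 634, 453, 542, 579, 553, 436, 700, 621
Mean correct RT = 4518/8 = 564.7500 ms
Proportion correct = 8/9
IES = 564.7500 / (8/9) = 635.344 ms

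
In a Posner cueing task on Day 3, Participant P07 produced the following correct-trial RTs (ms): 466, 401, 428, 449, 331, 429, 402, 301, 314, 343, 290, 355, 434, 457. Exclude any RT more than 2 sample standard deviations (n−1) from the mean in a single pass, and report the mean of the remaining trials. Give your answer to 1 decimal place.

n = 14, ΣRT = 5400, M = 385.714
Σ(x−M)² = 49266.86; s = √(49266.86/13) = 61.561
Cutoffs: 385.714 ± 2·61.561 → [262.6, 508.8]
No RTs fall outside the cutoffs; all 14 retained. Mean = 5400/14 = 385.714

385.7 ms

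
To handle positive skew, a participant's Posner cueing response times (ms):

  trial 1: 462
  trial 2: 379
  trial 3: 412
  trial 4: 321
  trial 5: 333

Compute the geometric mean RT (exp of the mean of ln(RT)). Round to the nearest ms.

ln(RT): 6.1356, 5.9375, 6.0210, 5.7714, 5.8081
Mean ln(RT) = 29.6737/5 = 5.93474
Geometric mean = exp(5.93474) = 377.94 ms

378 ms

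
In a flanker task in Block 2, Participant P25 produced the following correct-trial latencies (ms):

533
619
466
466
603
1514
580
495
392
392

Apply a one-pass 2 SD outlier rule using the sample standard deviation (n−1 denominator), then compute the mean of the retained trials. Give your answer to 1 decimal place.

505.1 ms

n = 10, ΣRT = 6060, M = 606.000
Σ(x−M)² = 973760.00; s = √(973760.00/9) = 328.931
Cutoffs: 606.000 ± 2·328.931 → [-51.9, 1263.9]
Outside: 1514 → excluded.
Retained (n=9): Σ = 4546, mean = 4546/9 = 505.111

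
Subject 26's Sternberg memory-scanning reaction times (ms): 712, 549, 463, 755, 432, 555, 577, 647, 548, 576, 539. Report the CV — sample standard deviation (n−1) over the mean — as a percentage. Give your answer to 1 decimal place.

n = 11, Σ = 6353, M = 577.5455
Σ(x−M)² = 92380.727; s = √(92380.727/10) = 96.1149
CV = 96.1149 / 577.5455 = 0.16642 = 16.642%

16.6%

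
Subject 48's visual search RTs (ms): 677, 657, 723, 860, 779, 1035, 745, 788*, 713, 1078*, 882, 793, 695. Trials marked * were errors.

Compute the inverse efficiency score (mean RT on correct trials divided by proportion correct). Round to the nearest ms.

920 ms

Correct trials (n=11): 677, 657, 723, 860, 779, 1035, 745, 713, 882, 793, 695
Mean correct RT = 8559/11 = 778.0909 ms
Proportion correct = 11/13
IES = 778.0909 / (11/13) = 919.562 ms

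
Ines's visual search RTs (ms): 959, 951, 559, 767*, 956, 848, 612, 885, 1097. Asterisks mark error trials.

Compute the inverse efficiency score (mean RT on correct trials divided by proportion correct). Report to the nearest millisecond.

Correct trials (n=8): 959, 951, 559, 956, 848, 612, 885, 1097
Mean correct RT = 6867/8 = 858.3750 ms
Proportion correct = 8/9
IES = 858.3750 / (8/9) = 965.672 ms

966 ms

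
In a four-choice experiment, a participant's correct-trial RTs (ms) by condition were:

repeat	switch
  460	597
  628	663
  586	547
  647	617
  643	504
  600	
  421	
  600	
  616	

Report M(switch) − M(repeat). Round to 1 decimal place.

7.7 ms

M(repeat) = 5201/9 = 577.889
M(switch) = 2928/5 = 585.600
Difference = 585.600 − 577.889 = 7.711 ms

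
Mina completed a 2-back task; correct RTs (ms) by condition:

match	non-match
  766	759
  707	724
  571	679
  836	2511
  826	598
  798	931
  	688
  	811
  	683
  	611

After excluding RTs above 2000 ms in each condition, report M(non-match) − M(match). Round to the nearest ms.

-30 ms

non-match: exclude 2511
M(match) = 4504/6 = 750.667
M(non-match) = 6484/9 = 720.444
Difference = 720.444 − 750.667 = -30.222 ms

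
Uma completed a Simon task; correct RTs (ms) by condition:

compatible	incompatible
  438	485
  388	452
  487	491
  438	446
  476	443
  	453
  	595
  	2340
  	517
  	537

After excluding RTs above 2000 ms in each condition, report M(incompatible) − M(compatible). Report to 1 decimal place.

incompatible: exclude 2340
M(compatible) = 2227/5 = 445.400
M(incompatible) = 4419/9 = 491.000
Difference = 491.000 − 445.400 = 45.600 ms

45.6 ms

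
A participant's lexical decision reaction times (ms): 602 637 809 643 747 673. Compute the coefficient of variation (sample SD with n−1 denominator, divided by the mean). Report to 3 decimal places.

n = 6, Σ = 4111, M = 685.1667
Σ(x−M)² = 30320.833; s = √(30320.833/5) = 77.8728
CV = 77.8728 / 685.1667 = 0.11366

0.114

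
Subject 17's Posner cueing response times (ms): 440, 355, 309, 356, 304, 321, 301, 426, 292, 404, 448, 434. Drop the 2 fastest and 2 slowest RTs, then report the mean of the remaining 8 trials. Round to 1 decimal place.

363.6 ms

Sorted: 292, 301, 304, 309, 321, 355, 356, 404, 426, 434, 440, 448
Drop lowest 2 (292, 301) and highest 2 (440, 448)
Remaining (n=8): Σ = 2909, mean = 2909/8 = 363.625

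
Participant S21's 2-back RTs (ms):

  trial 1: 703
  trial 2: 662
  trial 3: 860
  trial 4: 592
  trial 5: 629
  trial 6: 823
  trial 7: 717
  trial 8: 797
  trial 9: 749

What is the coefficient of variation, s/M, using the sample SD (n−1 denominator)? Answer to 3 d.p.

n = 9, Σ = 6532, M = 725.7778
Σ(x−M)² = 65005.556; s = √(65005.556/8) = 90.1426
CV = 90.1426 / 725.7778 = 0.12420

0.124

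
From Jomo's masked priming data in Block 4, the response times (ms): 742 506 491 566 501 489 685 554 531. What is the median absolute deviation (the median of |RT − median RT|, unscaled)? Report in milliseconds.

35 ms

Sorted: 489, 491, 501, 506, 531, 554, 566, 685, 742 → median = 531
|x − 531|: 211, 25, 40, 35, 30, 42, 154, 23, 0
Sorted deviations: 0, 23, 25, 30, 35, 40, 42, 154, 211 → MAD = 35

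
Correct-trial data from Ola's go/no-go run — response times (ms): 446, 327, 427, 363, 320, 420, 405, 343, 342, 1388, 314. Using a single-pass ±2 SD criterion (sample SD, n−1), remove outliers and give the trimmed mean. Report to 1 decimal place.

n = 11, ΣRT = 5095, M = 463.182
Σ(x−M)² = 962609.64; s = √(962609.64/10) = 310.260
Cutoffs: 463.182 ± 2·310.260 → [-157.3, 1083.7]
Outside: 1388 → excluded.
Retained (n=10): Σ = 3707, mean = 3707/10 = 370.700

370.7 ms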